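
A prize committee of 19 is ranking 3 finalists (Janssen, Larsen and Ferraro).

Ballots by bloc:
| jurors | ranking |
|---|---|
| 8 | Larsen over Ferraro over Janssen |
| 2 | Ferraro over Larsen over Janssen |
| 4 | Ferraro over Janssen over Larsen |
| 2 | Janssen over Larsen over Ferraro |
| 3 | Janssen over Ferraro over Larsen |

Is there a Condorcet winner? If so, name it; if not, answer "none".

Larsen

Pairwise majorities:
Janssen vs Larsen: Janssen is ranked higher on 4+2+3 = 9 ballots, Larsen on 10. Larsen wins 10–9.
Janssen vs Ferraro: 2+3 = 5 for Janssen, 14 for Ferraro — Ferraro by 14–5.
Larsen vs Ferraro: 10 to 9, Larsen.
Only Larsen has no losses; Larsen is the Condorcet winner.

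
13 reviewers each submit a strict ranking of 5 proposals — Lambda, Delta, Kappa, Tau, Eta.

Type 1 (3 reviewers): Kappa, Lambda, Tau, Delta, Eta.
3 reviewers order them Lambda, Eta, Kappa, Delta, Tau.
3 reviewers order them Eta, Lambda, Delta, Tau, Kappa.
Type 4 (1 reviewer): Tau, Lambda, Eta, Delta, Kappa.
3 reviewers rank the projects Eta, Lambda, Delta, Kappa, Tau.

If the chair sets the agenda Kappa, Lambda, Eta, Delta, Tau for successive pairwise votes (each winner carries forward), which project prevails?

Lambda

Round 1: Kappa vs Lambda — 3–10, Lambda advances.
Round 2: Lambda vs Eta — 7–6, Lambda advances.
Round 3: Lambda vs Delta — 13–0, Lambda advances.
Round 4: Lambda vs Tau — 12–1, Lambda advances.
The agenda winner is Lambda.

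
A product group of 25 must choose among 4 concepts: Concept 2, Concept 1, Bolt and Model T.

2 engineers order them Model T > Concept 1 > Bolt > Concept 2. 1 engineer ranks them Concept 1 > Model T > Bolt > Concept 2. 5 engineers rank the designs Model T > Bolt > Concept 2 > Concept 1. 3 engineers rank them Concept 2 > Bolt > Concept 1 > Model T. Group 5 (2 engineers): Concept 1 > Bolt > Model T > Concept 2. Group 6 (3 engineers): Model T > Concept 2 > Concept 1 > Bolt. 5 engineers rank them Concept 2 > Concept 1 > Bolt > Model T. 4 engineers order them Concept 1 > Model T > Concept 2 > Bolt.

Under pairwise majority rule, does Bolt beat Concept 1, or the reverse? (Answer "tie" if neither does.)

Ballots ranking Bolt above Concept 1: 5 + 3 = 8.
Ballots ranking Concept 1 above Bolt: 25 − 8 = 17.
Concept 1 wins the head-to-head 17–8.

Concept 1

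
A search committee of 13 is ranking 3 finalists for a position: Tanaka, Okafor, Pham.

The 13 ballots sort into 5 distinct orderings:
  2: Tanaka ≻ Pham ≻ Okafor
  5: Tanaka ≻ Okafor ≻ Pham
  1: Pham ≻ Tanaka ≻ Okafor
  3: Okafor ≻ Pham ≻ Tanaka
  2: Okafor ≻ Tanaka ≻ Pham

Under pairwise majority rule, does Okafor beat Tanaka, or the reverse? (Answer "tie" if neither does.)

Tanaka

Ballots ranking Okafor above Tanaka: 3 + 2 = 5.
Ballots ranking Tanaka above Okafor: 13 − 5 = 8.
Tanaka wins the head-to-head 8–5.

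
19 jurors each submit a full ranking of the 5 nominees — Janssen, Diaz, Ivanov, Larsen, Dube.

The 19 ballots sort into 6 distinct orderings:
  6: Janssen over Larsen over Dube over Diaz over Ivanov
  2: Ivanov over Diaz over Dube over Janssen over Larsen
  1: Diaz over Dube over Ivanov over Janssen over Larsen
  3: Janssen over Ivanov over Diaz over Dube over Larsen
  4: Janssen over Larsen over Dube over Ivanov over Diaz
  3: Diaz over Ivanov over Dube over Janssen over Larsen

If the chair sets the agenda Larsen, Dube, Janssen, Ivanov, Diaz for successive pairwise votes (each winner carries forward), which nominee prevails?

Round 1: Larsen vs Dube — 10–9, Larsen advances.
Round 2: Larsen vs Janssen — 0–19, Janssen advances.
Round 3: Janssen vs Ivanov — 13–6, Janssen advances.
Round 4: Janssen vs Diaz — 13–6, Janssen advances.
The agenda winner is Janssen.

Janssen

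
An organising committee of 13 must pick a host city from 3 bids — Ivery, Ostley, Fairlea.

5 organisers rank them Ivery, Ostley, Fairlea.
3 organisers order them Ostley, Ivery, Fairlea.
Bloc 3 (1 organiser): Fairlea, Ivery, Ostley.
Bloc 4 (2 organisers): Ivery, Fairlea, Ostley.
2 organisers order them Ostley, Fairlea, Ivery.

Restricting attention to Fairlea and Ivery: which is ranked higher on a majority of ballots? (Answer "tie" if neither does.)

Ivery

Ballots ranking Fairlea above Ivery: 1 + 2 = 3.
Ballots ranking Ivery above Fairlea: 13 − 3 = 10.
Ivery wins the head-to-head 10–3.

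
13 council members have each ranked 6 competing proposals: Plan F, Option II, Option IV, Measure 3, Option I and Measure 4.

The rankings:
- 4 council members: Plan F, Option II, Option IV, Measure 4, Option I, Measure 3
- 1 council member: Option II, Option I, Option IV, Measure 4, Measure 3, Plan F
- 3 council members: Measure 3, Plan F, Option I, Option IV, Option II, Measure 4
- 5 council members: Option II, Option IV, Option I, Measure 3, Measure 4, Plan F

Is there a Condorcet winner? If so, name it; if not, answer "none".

none

Head-to-head results (13 council members):
Plan F vs Option II: Plan F is ranked higher on 4+3 = 7 ballots, Option II on 6. Plan F wins 7–6.
Plan F vs Option IV: Plan F preferred on 4+3 = 7 ballots; Plan F wins 7–6.
Plan F vs Measure 3: Plan F preferred on 4 ballots; Measure 3 wins 9–4.
Plan F vs Option I: 7 to 6, Plan F.
Plan F vs Measure 4: 7 to 6, Plan F.
Option II vs Option IV: Option II preferred on 4+1+5 = 10 ballots; Option II wins 10–3.
Option II vs Measure 3: 10 to 3, Option II.
Option II vs Option I: 10 to 3, Option II.
Option II vs Measure 4: Option II preferred on 4+1+3+5 = 13 ballots; Option II wins 13–0.
Option IV vs Measure 3: Option IV preferred on 4+1+5 = 10 ballots; Option IV wins 10–3.
Option IV vs Option I: Option IV preferred on 4+5 = 9 ballots; Option IV wins 9–4.
Option IV vs Measure 4: 4+1+3+5 = 13 for Option IV, 0 for Measure 4 — Option IV by 13–0.
Measure 3 vs Option I: 3 for Measure 3, 10 for Option I — Option I by 10–3.
Measure 3 vs Measure 4: 8 to 5, Measure 3.
Option I vs Measure 4: 1+3+5 = 9 for Option I, 4 for Measure 4 — Option I by 9–4.
Each option drops at least one matchup (Plan F loses to Measure 3; Option II loses to Plan F; Option IV loses to Plan F; Measure 3 loses to Option II; Option I loses to Plan F; Measure 4 loses to Plan F); the cycle Plan F → Option II → Measure 3 → Plan F rules out a Condorcet winner.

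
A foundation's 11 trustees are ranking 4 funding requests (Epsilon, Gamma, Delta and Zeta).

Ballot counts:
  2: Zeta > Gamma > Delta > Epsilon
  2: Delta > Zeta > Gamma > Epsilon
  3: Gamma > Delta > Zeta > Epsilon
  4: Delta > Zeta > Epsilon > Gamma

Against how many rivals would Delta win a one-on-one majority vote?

3

Delta against each rival (11 reviewers):
Delta vs Epsilon: Delta is ranked higher on 2+2+3+4 = 11 ballots, Epsilon on 0. Delta wins 11–0.
Delta vs Gamma: Delta preferred on 2+4 = 6 ballots; Delta wins 6–5.
Delta vs Zeta: Delta, 9–2.
Delta beats Epsilon, Gamma, Zeta — 3 pairwise wins.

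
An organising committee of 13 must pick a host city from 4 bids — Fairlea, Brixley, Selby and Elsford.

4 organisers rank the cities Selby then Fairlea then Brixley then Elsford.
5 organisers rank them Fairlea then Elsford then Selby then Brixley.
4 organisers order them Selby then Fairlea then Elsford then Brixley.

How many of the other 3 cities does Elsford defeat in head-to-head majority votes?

1

Elsford against each rival (13 organisers):
Elsford vs Fairlea: Elsford is ranked higher on 0 ballots, Fairlea on 13. Fairlea wins 13–0.
Elsford vs Brixley: 5+4 = 9 for Elsford, 4 for Brixley — Elsford by 9–4.
Elsford vs Selby: 5 for Elsford, 8 for Selby — Selby by 8–5.
Elsford beats Brixley; loses to Fairlea, Selby — 1 pairwise win.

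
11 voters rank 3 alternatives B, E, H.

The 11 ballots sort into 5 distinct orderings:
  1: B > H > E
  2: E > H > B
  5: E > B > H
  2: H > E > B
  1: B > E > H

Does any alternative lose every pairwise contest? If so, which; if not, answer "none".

H

Pairwise majorities:
B vs E: B preferred on 1+1 = 2 ballots; E wins 9–2.
B vs H: 7 to 4, B.
E vs H: E, 8–3.
H loses to every other alternative — it is the Condorcet loser.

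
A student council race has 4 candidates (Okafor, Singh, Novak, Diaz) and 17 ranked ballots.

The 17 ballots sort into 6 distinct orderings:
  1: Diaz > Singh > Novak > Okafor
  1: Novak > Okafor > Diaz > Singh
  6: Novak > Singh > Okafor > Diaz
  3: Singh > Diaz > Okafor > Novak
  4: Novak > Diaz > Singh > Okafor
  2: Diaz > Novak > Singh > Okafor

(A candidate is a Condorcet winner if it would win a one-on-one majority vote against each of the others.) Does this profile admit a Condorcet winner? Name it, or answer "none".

Novak

Check each pair by majority over 17 ballots:
Okafor vs Singh: 1 to 16, Singh.
Okafor vs Novak: 3 for Okafor, 14 for Novak — Novak by 14–3.
Okafor vs Diaz: Okafor preferred on 1+6 = 7 ballots; Diaz wins 10–7.
Singh vs Novak: Singh preferred on 1+3 = 4 ballots; Novak wins 13–4.
Singh vs Diaz: Singh is ranked higher on 6+3 = 9 ballots, Diaz on 8. Singh wins 9–8.
Novak vs Diaz: 1+6+4 = 11 for Novak, 6 for Diaz — Novak by 11–6.
Only Novak has no losses; Novak is the Condorcet winner.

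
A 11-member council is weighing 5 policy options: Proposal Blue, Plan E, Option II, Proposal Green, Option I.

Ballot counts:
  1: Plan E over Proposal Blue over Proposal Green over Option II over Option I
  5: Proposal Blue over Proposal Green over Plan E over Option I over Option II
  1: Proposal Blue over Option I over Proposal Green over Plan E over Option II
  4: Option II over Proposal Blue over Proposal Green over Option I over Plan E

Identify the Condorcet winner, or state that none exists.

Head-to-head results (11 council members):
Proposal Blue–Plan E: Proposal Blue 10–1.
Proposal Blue vs Option II: Proposal Blue wins 7–4.
Proposal Blue vs Proposal Green: Proposal Blue wins 11–0.
Proposal Blue vs Option I: Proposal Blue, 11–0.
Plan E–Option II: Plan E 7–4.
Plan E vs Proposal Green: Proposal Green, 10–1.
Plan E vs Option I: Plan E wins 6–5.
Option II–Proposal Green: Proposal Green 7–4.
Option II–Option I: Option I 6–5.
Proposal Green–Option I: Proposal Green 10–1.
Proposal Blue defeats every rival head-to-head and is the Condorcet winner.

Proposal Blue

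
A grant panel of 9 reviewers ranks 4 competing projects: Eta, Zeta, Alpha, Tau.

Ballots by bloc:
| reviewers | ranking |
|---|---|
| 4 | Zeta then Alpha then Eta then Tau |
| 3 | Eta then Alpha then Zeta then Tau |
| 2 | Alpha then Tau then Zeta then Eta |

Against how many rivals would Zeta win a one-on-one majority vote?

2

Zeta against each rival (9 reviewers):
Zeta vs Eta: 4+2 = 6 for Zeta, 3 for Eta — Zeta by 6–3.
Zeta vs Alpha: Alpha wins 5–4.
Zeta vs Tau: Zeta is ranked higher on 4+3 = 7 ballots, Tau on 2. Zeta wins 7–2.
Zeta beats Eta, Tau; loses to Alpha — 2 pairwise wins.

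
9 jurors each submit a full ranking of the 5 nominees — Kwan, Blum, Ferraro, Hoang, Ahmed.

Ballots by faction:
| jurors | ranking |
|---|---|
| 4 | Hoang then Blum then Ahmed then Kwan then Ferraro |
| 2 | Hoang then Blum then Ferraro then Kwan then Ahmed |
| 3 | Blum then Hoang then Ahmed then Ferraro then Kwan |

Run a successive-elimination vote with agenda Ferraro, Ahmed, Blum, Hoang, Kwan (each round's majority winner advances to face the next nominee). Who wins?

Hoang

Round 1: Ferraro vs Ahmed — 2–7, Ahmed advances.
Round 2: Ahmed vs Blum — 0–9, Blum advances.
Round 3: Blum vs Hoang — 3–6, Hoang advances.
Round 4: Hoang vs Kwan — 9–0, Hoang advances.
The agenda winner is Hoang.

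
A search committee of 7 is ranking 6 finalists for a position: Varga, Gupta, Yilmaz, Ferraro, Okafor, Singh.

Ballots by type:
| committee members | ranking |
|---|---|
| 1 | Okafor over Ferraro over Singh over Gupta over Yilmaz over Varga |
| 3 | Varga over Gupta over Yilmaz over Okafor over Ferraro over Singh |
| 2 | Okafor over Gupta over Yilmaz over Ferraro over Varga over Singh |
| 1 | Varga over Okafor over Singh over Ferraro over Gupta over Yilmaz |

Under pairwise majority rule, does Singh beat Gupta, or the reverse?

Gupta

Ballots ranking Singh above Gupta: 1 + 1 = 2.
Ballots ranking Gupta above Singh: 7 − 2 = 5.
Gupta wins the head-to-head 5–2.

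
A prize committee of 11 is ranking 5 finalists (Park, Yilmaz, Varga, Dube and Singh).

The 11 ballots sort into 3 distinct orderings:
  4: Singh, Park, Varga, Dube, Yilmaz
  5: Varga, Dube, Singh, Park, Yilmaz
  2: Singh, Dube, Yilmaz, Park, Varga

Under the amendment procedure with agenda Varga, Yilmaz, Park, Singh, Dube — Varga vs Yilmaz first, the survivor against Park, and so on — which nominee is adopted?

Singh

Round 1: Varga vs Yilmaz — 9–2, Varga advances.
Round 2: Varga vs Park — 5–6, Park advances.
Round 3: Park vs Singh — 0–11, Singh advances.
Round 4: Singh vs Dube — 6–5, Singh advances.
Singh survives the agenda.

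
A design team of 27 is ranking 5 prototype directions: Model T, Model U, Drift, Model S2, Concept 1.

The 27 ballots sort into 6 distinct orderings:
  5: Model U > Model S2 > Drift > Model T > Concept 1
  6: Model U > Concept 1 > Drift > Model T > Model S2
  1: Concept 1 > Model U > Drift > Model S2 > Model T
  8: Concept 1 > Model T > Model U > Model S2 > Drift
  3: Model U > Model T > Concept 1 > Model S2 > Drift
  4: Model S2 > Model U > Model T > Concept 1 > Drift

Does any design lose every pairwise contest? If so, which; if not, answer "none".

Drift

Head-to-head results (27 engineers):
Model T vs Model U: Model T is ranked higher on 8 ballots, Model U on 19. Model U wins 19–8.
Model T vs Drift: 15 to 12, Model T.
Model T–Model S2: Model T 17–10.
Model T vs Concept 1: 12 to 15, Concept 1.
Model U vs Drift: Model U, 27–0.
Model U vs Model S2: Model U is ranked higher on 5+6+1+8+3 = 23 ballots, Model S2 on 4. Model U wins 23–4.
Model U vs Concept 1: Model U is ranked higher on 5+6+3+4 = 18 ballots, Concept 1 on 9. Model U wins 18–9.
Drift vs Model S2: Drift is ranked higher on 6+1 = 7 ballots, Model S2 on 20. Model S2 wins 20–7.
Drift–Concept 1: Concept 1 22–5.
Model S2 vs Concept 1: Model S2 preferred on 5+4 = 9 ballots; Concept 1 wins 18–9.
Only Drift has no wins; Drift is the Condorcet loser.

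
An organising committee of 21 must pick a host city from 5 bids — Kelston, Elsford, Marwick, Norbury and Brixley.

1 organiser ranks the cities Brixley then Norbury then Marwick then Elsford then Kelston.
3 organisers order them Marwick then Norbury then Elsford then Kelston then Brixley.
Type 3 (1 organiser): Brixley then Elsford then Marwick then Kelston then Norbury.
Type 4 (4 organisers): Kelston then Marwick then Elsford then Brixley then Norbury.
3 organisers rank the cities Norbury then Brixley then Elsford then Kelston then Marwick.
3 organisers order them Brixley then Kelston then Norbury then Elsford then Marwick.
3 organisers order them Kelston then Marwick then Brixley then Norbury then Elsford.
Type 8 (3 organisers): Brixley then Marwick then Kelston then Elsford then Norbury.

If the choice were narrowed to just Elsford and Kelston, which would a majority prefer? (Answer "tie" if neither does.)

Kelston

Ballots ranking Elsford above Kelston: 1 + 3 + 1 + 3 = 8.
Ballots ranking Kelston above Elsford: 21 − 8 = 13.
Kelston wins the head-to-head 13–8.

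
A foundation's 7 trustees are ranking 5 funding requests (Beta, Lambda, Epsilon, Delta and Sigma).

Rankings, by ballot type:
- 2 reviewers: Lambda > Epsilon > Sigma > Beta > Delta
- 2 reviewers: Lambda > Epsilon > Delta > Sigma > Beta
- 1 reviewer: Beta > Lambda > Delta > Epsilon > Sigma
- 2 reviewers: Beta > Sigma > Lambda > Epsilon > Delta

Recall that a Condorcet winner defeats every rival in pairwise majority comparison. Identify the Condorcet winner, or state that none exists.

Head-to-head results (7 reviewers):
Beta vs Lambda: 1+2 = 3 for Beta, 4 for Lambda — Lambda by 4–3.
Beta vs Epsilon: Epsilon, 4–3.
Beta vs Delta: 5 to 2, Beta.
Beta vs Sigma: 1+2 = 3 for Beta, 4 for Sigma — Sigma by 4–3.
Lambda vs Epsilon: Lambda is ranked higher on 2+2+1+2 = 7 ballots, Epsilon on 0. Lambda wins 7–0.
Lambda–Delta: Lambda 7–0.
Lambda–Sigma: Lambda 5–2.
Epsilon vs Delta: Epsilon preferred on 2+2+2 = 6 ballots; Epsilon wins 6–1.
Epsilon vs Sigma: Epsilon, 5–2.
Delta vs Sigma: 2+1 = 3 for Delta, 4 for Sigma — Sigma by 4–3.
Lambda defeats every rival head-to-head and is the Condorcet winner.

Lambda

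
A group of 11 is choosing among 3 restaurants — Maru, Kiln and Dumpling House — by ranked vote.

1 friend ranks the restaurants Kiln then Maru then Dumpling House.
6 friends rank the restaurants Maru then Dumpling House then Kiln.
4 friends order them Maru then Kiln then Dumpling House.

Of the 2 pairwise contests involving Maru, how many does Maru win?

2

Maru against each rival (11 friends):
Maru vs Kiln: 6+4 = 10 for Maru, 1 for Kiln — Maru by 10–1.
Maru–Dumpling House: Maru 11–0.
Maru beats Kiln, Dumpling House — 2 pairwise wins.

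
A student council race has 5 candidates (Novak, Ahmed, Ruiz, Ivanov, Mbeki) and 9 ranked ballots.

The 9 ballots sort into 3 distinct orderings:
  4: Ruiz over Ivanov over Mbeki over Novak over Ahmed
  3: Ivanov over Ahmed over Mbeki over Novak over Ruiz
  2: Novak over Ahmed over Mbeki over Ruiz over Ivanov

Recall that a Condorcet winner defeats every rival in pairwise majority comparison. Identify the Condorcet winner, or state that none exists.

none

Head-to-head results (9 voters):
Novak vs Ahmed: Novak, 6–3.
Novak–Ruiz: Novak 5–4.
Novak–Ivanov: Ivanov 7–2.
Novak vs Mbeki: Mbeki wins 7–2.
Ahmed vs Ruiz: Ahmed, 5–4.
Ahmed vs Ivanov: Ivanov wins 7–2.
Ahmed vs Mbeki: Ahmed, 5–4.
Ruiz vs Ivanov: Ruiz, 6–3.
Ruiz vs Mbeki: Mbeki, 5–4.
Ivanov vs Mbeki: Ivanov, 7–2.
Every candidate loses at least once (Novak loses to Ivanov; Ahmed loses to Novak; Ruiz loses to Novak; Ivanov loses to Ruiz; Mbeki loses to Ahmed). The majority relation contains the cycle Novak beats Ahmed beats Mbeki beats Novak, so there is no Condorcet winner.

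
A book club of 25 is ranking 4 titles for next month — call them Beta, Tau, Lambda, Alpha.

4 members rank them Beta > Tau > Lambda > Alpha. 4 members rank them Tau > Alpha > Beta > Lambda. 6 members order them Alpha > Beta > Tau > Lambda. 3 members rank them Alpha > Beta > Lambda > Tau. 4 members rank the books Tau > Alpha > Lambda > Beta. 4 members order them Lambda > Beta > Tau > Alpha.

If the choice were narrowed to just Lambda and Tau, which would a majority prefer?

Tau

Ballots ranking Lambda above Tau: 3 + 4 = 7.
Ballots ranking Tau above Lambda: 25 − 7 = 18.
Tau wins the head-to-head 18–7.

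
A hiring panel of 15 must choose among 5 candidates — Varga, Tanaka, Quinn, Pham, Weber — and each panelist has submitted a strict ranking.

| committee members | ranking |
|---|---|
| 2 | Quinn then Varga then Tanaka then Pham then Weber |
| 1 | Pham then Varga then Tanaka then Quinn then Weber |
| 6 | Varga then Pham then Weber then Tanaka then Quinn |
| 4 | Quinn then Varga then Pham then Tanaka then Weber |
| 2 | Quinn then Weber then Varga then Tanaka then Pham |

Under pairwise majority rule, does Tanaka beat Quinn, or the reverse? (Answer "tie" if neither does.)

Ballots ranking Tanaka above Quinn: 1 + 6 = 7.
Ballots ranking Quinn above Tanaka: 15 − 7 = 8.
Quinn wins the head-to-head 8–7.

Quinn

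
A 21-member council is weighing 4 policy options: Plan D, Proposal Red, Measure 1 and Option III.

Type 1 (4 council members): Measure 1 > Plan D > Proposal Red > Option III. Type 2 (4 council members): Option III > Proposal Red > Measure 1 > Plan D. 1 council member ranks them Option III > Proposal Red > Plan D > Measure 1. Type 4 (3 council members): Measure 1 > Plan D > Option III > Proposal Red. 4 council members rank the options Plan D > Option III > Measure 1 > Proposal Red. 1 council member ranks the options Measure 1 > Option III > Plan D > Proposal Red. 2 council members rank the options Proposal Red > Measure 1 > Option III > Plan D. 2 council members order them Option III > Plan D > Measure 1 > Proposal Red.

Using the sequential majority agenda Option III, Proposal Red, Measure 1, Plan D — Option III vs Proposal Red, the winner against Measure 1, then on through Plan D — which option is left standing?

Round 1: Option III vs Proposal Red — 15–6, Option III advances.
Round 2: Option III vs Measure 1 — 11–10, Option III advances.
Round 3: Option III vs Plan D — 10–11, Plan D advances.
The agenda winner is Plan D.

Plan D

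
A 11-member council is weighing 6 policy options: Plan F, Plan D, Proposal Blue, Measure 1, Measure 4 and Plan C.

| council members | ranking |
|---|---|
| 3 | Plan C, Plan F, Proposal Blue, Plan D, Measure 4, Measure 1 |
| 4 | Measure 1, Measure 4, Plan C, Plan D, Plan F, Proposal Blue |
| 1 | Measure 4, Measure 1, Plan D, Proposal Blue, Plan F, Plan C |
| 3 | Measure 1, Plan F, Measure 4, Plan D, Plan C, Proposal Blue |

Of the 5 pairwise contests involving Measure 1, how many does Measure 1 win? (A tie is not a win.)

Measure 1 against each rival (11 council members):
Measure 1–Plan F: Measure 1 8–3.
Measure 1 vs Plan D: 8 to 3, Measure 1.
Measure 1 vs Proposal Blue: Measure 1 is ranked higher on 4+1+3 = 8 ballots, Proposal Blue on 3. Measure 1 wins 8–3.
Measure 1 vs Measure 4: Measure 1 preferred on 4+3 = 7 ballots; Measure 1 wins 7–4.
Measure 1 vs Plan C: Measure 1, 8–3.
Measure 1 beats Plan F, Plan D, Proposal Blue, Measure 4, Plan C — 5 pairwise wins.

5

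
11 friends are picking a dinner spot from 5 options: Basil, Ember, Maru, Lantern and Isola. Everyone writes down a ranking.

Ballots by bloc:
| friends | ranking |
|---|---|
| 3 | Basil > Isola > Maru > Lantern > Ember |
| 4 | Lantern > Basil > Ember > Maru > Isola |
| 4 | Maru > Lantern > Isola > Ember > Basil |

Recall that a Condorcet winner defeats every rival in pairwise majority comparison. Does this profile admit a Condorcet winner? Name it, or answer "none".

Head-to-head results (11 friends):
Basil vs Ember: Basil is ranked higher on 3+4 = 7 ballots, Ember on 4. Basil wins 7–4.
Basil vs Maru: 3+4 = 7 for Basil, 4 for Maru — Basil by 7–4.
Basil vs Lantern: Basil preferred on 3 ballots; Lantern wins 8–3.
Basil vs Isola: 7 to 4, Basil.
Ember vs Maru: 4 for Ember, 7 for Maru — Maru by 7–4.
Ember vs Lantern: 0 for Ember, 11 for Lantern — Lantern by 11–0.
Ember vs Isola: 4 for Ember, 7 for Isola — Isola by 7–4.
Maru vs Lantern: 7 to 4, Maru.
Maru vs Isola: 4+4 = 8 for Maru, 3 for Isola — Maru by 8–3.
Lantern vs Isola: Lantern preferred on 4+4 = 8 ballots; Lantern wins 8–3.
No restaurant is unbeaten: Basil loses to Lantern; Ember loses to Basil; Maru loses to Basil; Lantern loses to Maru; Isola loses to Basil. In particular Basil > Maru > Lantern > Basil is a majority cycle — no Condorcet winner exists.

none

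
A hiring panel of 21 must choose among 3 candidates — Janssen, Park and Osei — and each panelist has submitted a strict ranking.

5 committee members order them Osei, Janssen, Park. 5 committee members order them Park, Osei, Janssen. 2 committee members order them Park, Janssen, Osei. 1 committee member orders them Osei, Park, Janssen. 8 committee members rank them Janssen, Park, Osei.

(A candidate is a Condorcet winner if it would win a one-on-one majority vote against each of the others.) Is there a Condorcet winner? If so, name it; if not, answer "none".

none

Check each pair by majority over 21 ballots:
Janssen vs Park: Janssen is ranked higher on 5+8 = 13 ballots, Park on 8. Janssen wins 13–8.
Janssen vs Osei: 2+8 = 10 for Janssen, 11 for Osei — Osei by 11–10.
Park–Osei: Park 15–6.
Each candidate drops at least one matchup (Janssen loses to Osei; Park loses to Janssen; Osei loses to Park); the cycle Janssen > Park > Osei > Janssen rules out a Condorcet winner.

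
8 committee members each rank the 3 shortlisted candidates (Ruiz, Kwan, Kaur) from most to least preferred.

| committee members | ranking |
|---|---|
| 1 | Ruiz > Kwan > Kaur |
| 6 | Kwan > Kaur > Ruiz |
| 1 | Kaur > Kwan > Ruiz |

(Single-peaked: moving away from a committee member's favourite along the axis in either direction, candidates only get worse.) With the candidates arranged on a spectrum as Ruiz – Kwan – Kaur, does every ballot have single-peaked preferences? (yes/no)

Axis positions: Ruiz=1, Kwan=2, Kaur=3.
Faction 1 (peak Ruiz at position 1): ranking walks positions 1-2-3, expanding outward from the peak — single-peaked.
Faction 2 (peak Kwan at position 2): ranking walks positions 2-3-1, expanding outward from the peak — single-peaked.
Faction 3 (peak Kaur at position 3): ranking walks positions 3-2-1, expanding outward from the peak — single-peaked.
Every ranking is single-peaked on this axis.

yes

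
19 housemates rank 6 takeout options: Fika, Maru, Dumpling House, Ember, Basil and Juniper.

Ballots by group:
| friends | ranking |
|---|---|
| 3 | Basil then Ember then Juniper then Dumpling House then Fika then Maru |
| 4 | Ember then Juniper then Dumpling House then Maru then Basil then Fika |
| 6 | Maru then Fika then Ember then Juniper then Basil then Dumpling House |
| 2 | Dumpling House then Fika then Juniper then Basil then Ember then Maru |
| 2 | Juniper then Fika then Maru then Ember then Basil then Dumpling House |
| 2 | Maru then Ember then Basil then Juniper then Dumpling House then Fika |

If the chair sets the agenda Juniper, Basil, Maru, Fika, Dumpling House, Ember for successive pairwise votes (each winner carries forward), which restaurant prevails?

Ember

Round 1: Juniper vs Basil — 14–5, Juniper advances.
Round 2: Juniper vs Maru — 11–8, Juniper advances.
Round 3: Juniper vs Fika — 11–8, Juniper advances.
Round 4: Juniper vs Dumpling House — 17–2, Juniper advances.
Round 5: Juniper vs Ember — 4–15, Ember advances.
The agenda winner is Ember.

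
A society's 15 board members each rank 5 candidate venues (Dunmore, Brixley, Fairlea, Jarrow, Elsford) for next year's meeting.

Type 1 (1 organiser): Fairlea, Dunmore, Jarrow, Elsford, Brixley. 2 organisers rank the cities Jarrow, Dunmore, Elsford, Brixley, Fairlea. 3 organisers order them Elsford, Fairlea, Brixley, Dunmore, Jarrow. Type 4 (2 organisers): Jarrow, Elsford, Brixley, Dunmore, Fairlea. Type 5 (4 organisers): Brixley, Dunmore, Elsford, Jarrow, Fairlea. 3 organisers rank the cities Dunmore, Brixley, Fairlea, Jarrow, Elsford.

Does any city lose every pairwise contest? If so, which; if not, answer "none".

Fairlea

Head-to-head results (15 organisers):
Dunmore vs Brixley: Brixley wins 9–6.
Dunmore–Fairlea: Dunmore 11–4.
Dunmore vs Jarrow: Dunmore preferred on 1+3+4+3 = 11 ballots; Dunmore wins 11–4.
Dunmore–Elsford: Dunmore 10–5.
Brixley vs Fairlea: 11 to 4, Brixley.
Brixley vs Jarrow: Brixley preferred on 3+4+3 = 10 ballots; Brixley wins 10–5.
Brixley vs Elsford: Elsford wins 8–7.
Fairlea–Jarrow: Jarrow 8–7.
Fairlea–Elsford: Elsford 11–4.
Jarrow–Elsford: Jarrow 8–7.
Only Fairlea has no wins; Fairlea is the Condorcet loser.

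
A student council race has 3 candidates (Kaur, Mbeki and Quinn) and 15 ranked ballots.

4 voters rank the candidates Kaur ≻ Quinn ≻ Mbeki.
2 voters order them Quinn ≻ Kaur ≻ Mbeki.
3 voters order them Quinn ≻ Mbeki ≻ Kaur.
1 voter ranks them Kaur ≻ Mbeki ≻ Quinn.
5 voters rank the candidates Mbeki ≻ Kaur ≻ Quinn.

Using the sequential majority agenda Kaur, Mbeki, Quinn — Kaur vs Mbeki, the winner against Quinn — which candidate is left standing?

Quinn

Round 1: Kaur vs Mbeki — 7–8, Mbeki advances.
Round 2: Mbeki vs Quinn — 6–9, Quinn advances.
The agenda winner is Quinn.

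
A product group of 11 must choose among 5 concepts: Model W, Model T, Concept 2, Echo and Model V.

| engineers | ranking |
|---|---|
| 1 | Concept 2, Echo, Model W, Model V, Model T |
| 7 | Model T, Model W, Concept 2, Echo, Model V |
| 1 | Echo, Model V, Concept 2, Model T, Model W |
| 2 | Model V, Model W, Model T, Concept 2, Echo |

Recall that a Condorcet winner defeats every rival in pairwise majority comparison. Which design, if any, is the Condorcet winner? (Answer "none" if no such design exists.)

Model T

Check each pair by majority over 11 ballots:
Model W vs Model T: Model W is ranked higher on 1+2 = 3 ballots, Model T on 8. Model T wins 8–3.
Model W vs Concept 2: 9 to 2, Model W.
Model W vs Echo: Model W is ranked higher on 7+2 = 9 ballots, Echo on 2. Model W wins 9–2.
Model W vs Model V: 1+7 = 8 for Model W, 3 for Model V — Model W by 8–3.
Model T vs Concept 2: Model T preferred on 7+2 = 9 ballots; Model T wins 9–2.
Model T vs Echo: 7+2 = 9 for Model T, 2 for Echo — Model T by 9–2.
Model T vs Model V: Model T is ranked higher on 7 ballots, Model V on 4. Model T wins 7–4.
Concept 2 vs Echo: 1+7+2 = 10 for Concept 2, 1 for Echo — Concept 2 by 10–1.
Concept 2 vs Model V: Concept 2 preferred on 1+7 = 8 ballots; Concept 2 wins 8–3.
Echo vs Model V: 9 to 2, Echo.
Model T beats each of Model W, Concept 2, Echo, Model V — Model T is the Condorcet winner.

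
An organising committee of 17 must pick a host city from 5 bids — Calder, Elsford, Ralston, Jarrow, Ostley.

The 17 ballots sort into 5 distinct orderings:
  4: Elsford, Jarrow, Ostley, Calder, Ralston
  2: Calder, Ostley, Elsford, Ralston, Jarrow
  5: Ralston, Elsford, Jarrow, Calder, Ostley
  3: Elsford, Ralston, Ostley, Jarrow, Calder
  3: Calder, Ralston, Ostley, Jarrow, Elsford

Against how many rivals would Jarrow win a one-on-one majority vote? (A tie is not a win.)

2

Jarrow against each rival (17 organisers):
Jarrow vs Calder: Jarrow, 12–5.
Jarrow–Elsford: Elsford 14–3.
Jarrow vs Ralston: Ralston wins 13–4.
Jarrow vs Ostley: 9 to 8, Jarrow.
Jarrow beats Calder, Ostley; loses to Elsford, Ralston — 2 pairwise wins.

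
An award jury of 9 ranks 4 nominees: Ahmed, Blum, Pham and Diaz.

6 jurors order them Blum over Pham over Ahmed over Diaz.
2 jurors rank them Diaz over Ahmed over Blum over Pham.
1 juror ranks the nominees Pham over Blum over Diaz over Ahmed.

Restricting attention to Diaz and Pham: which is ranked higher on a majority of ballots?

Pham

Ballots ranking Diaz above Pham: 2.
Ballots ranking Pham above Diaz: 9 − 2 = 7.
Pham wins the head-to-head 7–2.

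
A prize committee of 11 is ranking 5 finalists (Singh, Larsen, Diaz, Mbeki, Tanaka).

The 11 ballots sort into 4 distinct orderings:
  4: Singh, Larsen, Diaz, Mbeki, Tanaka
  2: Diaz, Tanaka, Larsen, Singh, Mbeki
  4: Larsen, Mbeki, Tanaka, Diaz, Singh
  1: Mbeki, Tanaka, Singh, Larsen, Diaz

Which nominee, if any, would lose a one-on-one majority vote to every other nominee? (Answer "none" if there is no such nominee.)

Pairwise majorities:
Singh vs Larsen: 5 to 6, Larsen.
Singh vs Diaz: Diaz, 6–5.
Singh vs Mbeki: Singh is ranked higher on 4+2 = 6 ballots, Mbeki on 5. Singh wins 6–5.
Singh vs Tanaka: 4 for Singh, 7 for Tanaka — Tanaka by 7–4.
Larsen vs Diaz: Larsen preferred on 4+4+1 = 9 ballots; Larsen wins 9–2.
Larsen vs Mbeki: Larsen is ranked higher on 4+2+4 = 10 ballots, Mbeki on 1. Larsen wins 10–1.
Larsen vs Tanaka: Larsen wins 8–3.
Diaz vs Mbeki: Diaz is ranked higher on 4+2 = 6 ballots, Mbeki on 5. Diaz wins 6–5.
Diaz vs Tanaka: 6 to 5, Diaz.
Mbeki vs Tanaka: Mbeki, 9–2.
Each nominee has at least one pairwise win (Singh beats Mbeki; Larsen beats Singh; Diaz beats Singh; Mbeki beats Tanaka; Tanaka beats Singh) — no Condorcet loser.

none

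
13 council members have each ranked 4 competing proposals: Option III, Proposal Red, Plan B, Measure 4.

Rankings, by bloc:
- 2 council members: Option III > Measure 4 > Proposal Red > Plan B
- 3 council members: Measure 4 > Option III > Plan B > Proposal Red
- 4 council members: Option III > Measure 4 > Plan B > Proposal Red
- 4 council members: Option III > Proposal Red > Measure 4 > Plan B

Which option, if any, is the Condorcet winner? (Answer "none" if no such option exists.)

Option III

Pairwise majorities:
Option III vs Proposal Red: 2+3+4+4 = 13 for Option III, 0 for Proposal Red — Option III by 13–0.
Option III vs Plan B: 13 to 0, Option III.
Option III vs Measure 4: Option III preferred on 2+4+4 = 10 ballots; Option III wins 10–3.
Proposal Red vs Plan B: 2+4 = 6 for Proposal Red, 7 for Plan B — Plan B by 7–6.
Proposal Red vs Measure 4: Proposal Red is ranked higher on 4 ballots, Measure 4 on 9. Measure 4 wins 9–4.
Plan B vs Measure 4: Plan B is ranked higher on 0 ballots, Measure 4 on 13. Measure 4 wins 13–0.
Option III defeats every rival head-to-head and is the Condorcet winner.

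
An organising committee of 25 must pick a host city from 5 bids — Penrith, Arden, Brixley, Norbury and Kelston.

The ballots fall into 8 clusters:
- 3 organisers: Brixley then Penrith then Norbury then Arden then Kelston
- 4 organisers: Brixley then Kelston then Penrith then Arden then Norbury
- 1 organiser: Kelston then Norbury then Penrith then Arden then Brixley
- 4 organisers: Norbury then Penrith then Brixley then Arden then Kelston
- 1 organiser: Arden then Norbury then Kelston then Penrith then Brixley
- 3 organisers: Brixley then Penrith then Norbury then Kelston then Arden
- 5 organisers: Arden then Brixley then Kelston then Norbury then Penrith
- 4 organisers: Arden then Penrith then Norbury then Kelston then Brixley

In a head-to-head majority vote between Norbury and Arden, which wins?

Arden

Ballots ranking Norbury above Arden: 3 + 1 + 4 + 3 = 11.
Ballots ranking Arden above Norbury: 25 − 11 = 14.
Arden wins the head-to-head 14–11.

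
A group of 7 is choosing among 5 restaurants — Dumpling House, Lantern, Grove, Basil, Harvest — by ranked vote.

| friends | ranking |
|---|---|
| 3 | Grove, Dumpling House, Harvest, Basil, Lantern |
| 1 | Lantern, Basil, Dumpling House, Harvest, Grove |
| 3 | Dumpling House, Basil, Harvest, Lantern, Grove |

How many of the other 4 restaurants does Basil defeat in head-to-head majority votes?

Basil against each rival (7 friends):
Basil vs Dumpling House: Basil preferred on 1 ballot; Dumpling House wins 6–1.
Basil vs Lantern: Basil is ranked higher on 3+3 = 6 ballots, Lantern on 1. Basil wins 6–1.
Basil–Grove: Basil 4–3.
Basil vs Harvest: Basil wins 4–3.
Basil beats Lantern, Grove, Harvest; loses to Dumpling House — 3 pairwise wins.

3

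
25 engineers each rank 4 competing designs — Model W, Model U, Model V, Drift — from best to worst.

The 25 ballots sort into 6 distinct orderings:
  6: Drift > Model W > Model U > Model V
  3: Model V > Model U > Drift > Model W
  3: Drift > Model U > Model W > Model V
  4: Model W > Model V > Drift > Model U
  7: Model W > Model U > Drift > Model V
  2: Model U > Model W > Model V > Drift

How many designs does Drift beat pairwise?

2

Drift against each rival (25 engineers):
Drift vs Model W: 12 to 13, Model W.
Drift–Model U: Drift 13–12.
Drift vs Model V: Drift is ranked higher on 6+3+7 = 16 ballots, Model V on 9. Drift wins 16–9.
Drift beats Model U, Model V; loses to Model W — 2 pairwise wins.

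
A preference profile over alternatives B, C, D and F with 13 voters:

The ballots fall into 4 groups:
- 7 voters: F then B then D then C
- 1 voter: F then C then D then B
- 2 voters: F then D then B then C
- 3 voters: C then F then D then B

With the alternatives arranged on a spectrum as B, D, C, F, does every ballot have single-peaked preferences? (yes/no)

no

Axis positions: B=1, D=2, C=3, F=4.
Group 1: ranking walks positions 4-1-2-3; B is ranked above C even though C lies between B and the peak F on the axis — preferences dip and rise again. Not single-peaked.
Group 2 (peak F at position 4): ranking walks positions 4-3-2-1, expanding outward from the peak — single-peaked.
Group 3: ranking walks positions 4-2-1-3; D is ranked above C even though C lies between D and the peak F on the axis — preferences dip and rise again. Not single-peaked.
Group 4 (peak C at position 3): ranking walks positions 3-4-2-1, expanding outward from the peak — single-peaked.
Group 1 violates single-peakedness, so the profile is not single-peaked on this axis.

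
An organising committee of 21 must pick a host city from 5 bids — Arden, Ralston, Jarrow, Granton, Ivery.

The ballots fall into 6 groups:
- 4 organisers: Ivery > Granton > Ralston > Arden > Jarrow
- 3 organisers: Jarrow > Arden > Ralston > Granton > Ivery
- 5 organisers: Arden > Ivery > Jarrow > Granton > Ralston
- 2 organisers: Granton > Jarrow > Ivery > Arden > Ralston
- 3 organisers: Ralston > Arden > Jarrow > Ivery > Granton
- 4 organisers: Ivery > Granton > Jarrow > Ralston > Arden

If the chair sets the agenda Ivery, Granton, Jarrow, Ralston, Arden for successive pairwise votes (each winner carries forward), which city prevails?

Arden

Round 1: Ivery vs Granton — 16–5, Ivery advances.
Round 2: Ivery vs Jarrow — 13–8, Ivery advances.
Round 3: Ivery vs Ralston — 15–6, Ivery advances.
Round 4: Ivery vs Arden — 10–11, Arden advances.
The agenda winner is Arden.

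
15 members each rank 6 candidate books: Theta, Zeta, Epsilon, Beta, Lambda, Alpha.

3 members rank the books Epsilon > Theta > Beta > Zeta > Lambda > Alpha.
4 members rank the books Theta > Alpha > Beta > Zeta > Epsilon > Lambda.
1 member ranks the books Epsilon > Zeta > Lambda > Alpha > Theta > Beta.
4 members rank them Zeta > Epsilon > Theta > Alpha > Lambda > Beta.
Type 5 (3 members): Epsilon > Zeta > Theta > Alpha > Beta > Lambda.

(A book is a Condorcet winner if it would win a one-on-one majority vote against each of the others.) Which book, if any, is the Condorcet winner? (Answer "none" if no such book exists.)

Pairwise majorities:
Theta vs Zeta: 3+4 = 7 for Theta, 8 for Zeta — Zeta by 8–7.
Theta vs Epsilon: 4 to 11, Epsilon.
Theta vs Beta: Theta, 15–0.
Theta–Lambda: Theta 14–1.
Theta vs Alpha: Theta, 14–1.
Zeta vs Epsilon: Zeta wins 8–7.
Zeta vs Beta: Zeta, 8–7.
Zeta vs Lambda: Zeta is ranked higher on 3+4+1+4+3 = 15 ballots, Lambda on 0. Zeta wins 15–0.
Zeta vs Alpha: Zeta wins 11–4.
Epsilon vs Beta: Epsilon, 11–4.
Epsilon–Lambda: Epsilon 15–0.
Epsilon–Alpha: Epsilon 11–4.
Beta vs Lambda: 3+4+3 = 10 for Beta, 5 for Lambda — Beta by 10–5.
Beta vs Alpha: Beta preferred on 3 ballots; Alpha wins 12–3.
Lambda vs Alpha: Alpha wins 11–4.
Zeta beats each of Theta, Epsilon, Beta, Lambda, Alpha — Zeta is the Condorcet winner.

Zeta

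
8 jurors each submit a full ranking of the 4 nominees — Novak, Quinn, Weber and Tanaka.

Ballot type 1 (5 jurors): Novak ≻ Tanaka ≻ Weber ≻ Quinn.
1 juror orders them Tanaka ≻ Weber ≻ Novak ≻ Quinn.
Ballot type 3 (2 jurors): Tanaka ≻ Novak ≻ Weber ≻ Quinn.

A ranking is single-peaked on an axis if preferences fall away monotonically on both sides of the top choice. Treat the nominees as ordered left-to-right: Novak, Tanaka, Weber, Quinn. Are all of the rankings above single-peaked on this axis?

Axis positions: Novak=1, Tanaka=2, Weber=3, Quinn=4.
Ballot type 1 (peak Novak at position 1): ranking walks positions 1-2-3-4, expanding outward from the peak — single-peaked.
Ballot type 2 (peak Tanaka at position 2): ranking walks positions 2-3-1-4, expanding outward from the peak — single-peaked.
Ballot type 3 (peak Tanaka at position 2): ranking walks positions 2-1-3-4, expanding outward from the peak — single-peaked.
Every ranking is single-peaked on this axis.

yes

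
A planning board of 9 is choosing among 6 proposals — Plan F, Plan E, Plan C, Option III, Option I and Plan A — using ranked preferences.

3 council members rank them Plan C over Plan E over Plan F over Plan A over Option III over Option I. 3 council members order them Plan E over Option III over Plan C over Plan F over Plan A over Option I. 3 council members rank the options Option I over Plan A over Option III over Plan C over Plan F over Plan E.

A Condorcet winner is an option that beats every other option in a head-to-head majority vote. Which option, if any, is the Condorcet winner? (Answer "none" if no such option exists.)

none

Head-to-head results (9 council members):
Plan F vs Plan E: 3 for Plan F, 6 for Plan E — Plan E by 6–3.
Plan F vs Plan C: 0 for Plan F, 9 for Plan C — Plan C by 9–0.
Plan F vs Option III: 3 for Plan F, 6 for Option III — Option III by 6–3.
Plan F–Option I: Plan F 6–3.
Plan F–Plan A: Plan F 6–3.
Plan E–Plan C: Plan C 6–3.
Plan E vs Option III: 3+3 = 6 for Plan E, 3 for Option III — Plan E by 6–3.
Plan E vs Option I: 6 to 3, Plan E.
Plan E vs Plan A: 6 to 3, Plan E.
Plan C vs Option III: 3 to 6, Option III.
Plan C vs Option I: 3+3 = 6 for Plan C, 3 for Option I — Plan C by 6–3.
Plan C vs Plan A: Plan C preferred on 3+3 = 6 ballots; Plan C wins 6–3.
Option III vs Option I: Option III wins 6–3.
Option III vs Plan A: 3 for Option III, 6 for Plan A — Plan A by 6–3.
Option I vs Plan A: 3 to 6, Plan A.
Every option loses at least once (Plan F loses to Plan E; Plan E loses to Plan C; Plan C loses to Option III; Option III loses to Plan E; Option I loses to Plan F; Plan A loses to Plan F). The majority relation contains the cycle Plan F → Plan A → Option III → Plan F, so there is no Condorcet winner.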